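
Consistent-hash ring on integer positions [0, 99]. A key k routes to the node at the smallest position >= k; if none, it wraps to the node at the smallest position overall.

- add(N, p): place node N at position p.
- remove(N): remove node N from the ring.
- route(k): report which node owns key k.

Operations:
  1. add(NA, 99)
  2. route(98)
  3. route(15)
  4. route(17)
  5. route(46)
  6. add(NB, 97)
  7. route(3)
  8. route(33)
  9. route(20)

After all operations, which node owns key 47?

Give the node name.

Answer: NB

Derivation:
Op 1: add NA@99 -> ring=[99:NA]
Op 2: route key 98: smallest pos >= 98 is 99 -> NA
Op 3: route key 15: smallest pos >= 15 is 99 -> NA
Op 4: route key 17: smallest pos >= 17 is 99 -> NA
Op 5: route key 46: smallest pos >= 46 is 99 -> NA
Op 6: add NB@97 -> ring=[97:NB,99:NA]
Op 7: route key 3: smallest pos >= 3 is 97 -> NB
Op 8: route key 33: smallest pos >= 33 is 97 -> NB
Op 9: route key 20: smallest pos >= 20 is 97 -> NB
Final route key 47: smallest pos >= 47 is 97 -> NB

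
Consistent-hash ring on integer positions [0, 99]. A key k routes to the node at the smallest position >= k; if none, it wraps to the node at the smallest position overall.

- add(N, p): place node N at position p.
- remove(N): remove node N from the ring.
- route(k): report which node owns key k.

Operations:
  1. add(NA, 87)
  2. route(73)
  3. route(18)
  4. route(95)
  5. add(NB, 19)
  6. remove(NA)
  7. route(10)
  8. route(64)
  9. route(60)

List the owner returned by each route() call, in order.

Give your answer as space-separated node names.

Answer: NA NA NA NB NB NB

Derivation:
Op 1: add NA@87 -> ring=[87:NA]
Op 2: route key 73: smallest pos >= 73 is 87 -> NA
Op 3: route key 18: smallest pos >= 18 is 87 -> NA
Op 4: route key 95: none >= 95, wrap to smallest pos 87 -> NA
Op 5: add NB@19 -> ring=[19:NB,87:NA]
Op 6: remove NA -> ring=[19:NB]
Op 7: route key 10: smallest pos >= 10 is 19 -> NB
Op 8: route key 64: none >= 64, wrap to smallest pos 19 -> NB
Op 9: route key 60: none >= 60, wrap to smallest pos 19 -> NB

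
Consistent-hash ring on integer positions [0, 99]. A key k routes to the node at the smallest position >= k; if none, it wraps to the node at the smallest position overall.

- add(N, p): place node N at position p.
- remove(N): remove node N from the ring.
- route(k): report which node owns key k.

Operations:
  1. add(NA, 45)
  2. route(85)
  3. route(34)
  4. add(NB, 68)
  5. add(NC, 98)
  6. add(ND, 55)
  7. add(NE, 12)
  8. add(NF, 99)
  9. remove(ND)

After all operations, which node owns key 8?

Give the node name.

Answer: NE

Derivation:
Op 1: add NA@45 -> ring=[45:NA]
Op 2: route key 85: none >= 85, wrap to smallest pos 45 -> NA
Op 3: route key 34: smallest pos >= 34 is 45 -> NA
Op 4: add NB@68 -> ring=[45:NA,68:NB]
Op 5: add NC@98 -> ring=[45:NA,68:NB,98:NC]
Op 6: add ND@55 -> ring=[45:NA,55:ND,68:NB,98:NC]
Op 7: add NE@12 -> ring=[12:NE,45:NA,55:ND,68:NB,98:NC]
Op 8: add NF@99 -> ring=[12:NE,45:NA,55:ND,68:NB,98:NC,99:NF]
Op 9: remove ND -> ring=[12:NE,45:NA,68:NB,98:NC,99:NF]
Final route key 8: smallest pos >= 8 is 12 -> NE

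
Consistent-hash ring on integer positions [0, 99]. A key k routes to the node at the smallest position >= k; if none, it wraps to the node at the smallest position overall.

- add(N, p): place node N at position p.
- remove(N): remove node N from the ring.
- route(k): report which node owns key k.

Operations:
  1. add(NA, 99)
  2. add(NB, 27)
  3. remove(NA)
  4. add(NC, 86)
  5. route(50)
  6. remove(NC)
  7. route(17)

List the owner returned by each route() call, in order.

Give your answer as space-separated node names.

Op 1: add NA@99 -> ring=[99:NA]
Op 2: add NB@27 -> ring=[27:NB,99:NA]
Op 3: remove NA -> ring=[27:NB]
Op 4: add NC@86 -> ring=[27:NB,86:NC]
Op 5: route key 50: smallest pos >= 50 is 86 -> NC
Op 6: remove NC -> ring=[27:NB]
Op 7: route key 17: smallest pos >= 17 is 27 -> NB

Answer: NC NB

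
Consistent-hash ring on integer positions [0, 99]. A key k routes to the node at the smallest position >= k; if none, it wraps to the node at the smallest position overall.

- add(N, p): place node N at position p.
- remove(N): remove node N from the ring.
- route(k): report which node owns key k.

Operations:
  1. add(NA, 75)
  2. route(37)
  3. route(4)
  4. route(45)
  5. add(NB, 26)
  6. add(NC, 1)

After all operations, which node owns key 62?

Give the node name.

Op 1: add NA@75 -> ring=[75:NA]
Op 2: route key 37: smallest pos >= 37 is 75 -> NA
Op 3: route key 4: smallest pos >= 4 is 75 -> NA
Op 4: route key 45: smallest pos >= 45 is 75 -> NA
Op 5: add NB@26 -> ring=[26:NB,75:NA]
Op 6: add NC@1 -> ring=[1:NC,26:NB,75:NA]
Final route key 62: smallest pos >= 62 is 75 -> NA

Answer: NA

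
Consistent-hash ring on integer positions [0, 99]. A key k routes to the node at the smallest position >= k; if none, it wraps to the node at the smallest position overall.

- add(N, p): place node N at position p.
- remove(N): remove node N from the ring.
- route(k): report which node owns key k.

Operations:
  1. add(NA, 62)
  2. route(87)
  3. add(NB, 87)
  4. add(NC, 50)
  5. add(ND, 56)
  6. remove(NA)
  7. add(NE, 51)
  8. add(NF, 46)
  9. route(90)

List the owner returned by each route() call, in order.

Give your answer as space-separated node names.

Answer: NA NF

Derivation:
Op 1: add NA@62 -> ring=[62:NA]
Op 2: route key 87: none >= 87, wrap to smallest pos 62 -> NA
Op 3: add NB@87 -> ring=[62:NA,87:NB]
Op 4: add NC@50 -> ring=[50:NC,62:NA,87:NB]
Op 5: add ND@56 -> ring=[50:NC,56:ND,62:NA,87:NB]
Op 6: remove NA -> ring=[50:NC,56:ND,87:NB]
Op 7: add NE@51 -> ring=[50:NC,51:NE,56:ND,87:NB]
Op 8: add NF@46 -> ring=[46:NF,50:NC,51:NE,56:ND,87:NB]
Op 9: route key 90: none >= 90, wrap to smallest pos 46 -> NF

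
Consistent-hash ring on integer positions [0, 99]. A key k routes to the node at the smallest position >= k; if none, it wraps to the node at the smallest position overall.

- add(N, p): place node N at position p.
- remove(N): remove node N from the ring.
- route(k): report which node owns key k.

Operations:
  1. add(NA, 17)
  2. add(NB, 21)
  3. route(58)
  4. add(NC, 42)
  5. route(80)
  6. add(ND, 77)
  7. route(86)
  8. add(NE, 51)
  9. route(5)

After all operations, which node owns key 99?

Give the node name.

Op 1: add NA@17 -> ring=[17:NA]
Op 2: add NB@21 -> ring=[17:NA,21:NB]
Op 3: route key 58: none >= 58, wrap to smallest pos 17 -> NA
Op 4: add NC@42 -> ring=[17:NA,21:NB,42:NC]
Op 5: route key 80: none >= 80, wrap to smallest pos 17 -> NA
Op 6: add ND@77 -> ring=[17:NA,21:NB,42:NC,77:ND]
Op 7: route key 86: none >= 86, wrap to smallest pos 17 -> NA
Op 8: add NE@51 -> ring=[17:NA,21:NB,42:NC,51:NE,77:ND]
Op 9: route key 5: smallest pos >= 5 is 17 -> NA
Final route key 99: none >= 99, wrap to smallest pos 17 -> NA

Answer: NA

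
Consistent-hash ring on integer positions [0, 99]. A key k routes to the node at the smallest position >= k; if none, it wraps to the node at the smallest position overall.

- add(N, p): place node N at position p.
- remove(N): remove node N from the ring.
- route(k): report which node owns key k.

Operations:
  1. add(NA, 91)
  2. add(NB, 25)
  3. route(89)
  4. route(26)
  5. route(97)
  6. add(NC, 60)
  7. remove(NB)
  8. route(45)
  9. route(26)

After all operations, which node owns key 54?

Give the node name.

Op 1: add NA@91 -> ring=[91:NA]
Op 2: add NB@25 -> ring=[25:NB,91:NA]
Op 3: route key 89: smallest pos >= 89 is 91 -> NA
Op 4: route key 26: smallest pos >= 26 is 91 -> NA
Op 5: route key 97: none >= 97, wrap to smallest pos 25 -> NB
Op 6: add NC@60 -> ring=[25:NB,60:NC,91:NA]
Op 7: remove NB -> ring=[60:NC,91:NA]
Op 8: route key 45: smallest pos >= 45 is 60 -> NC
Op 9: route key 26: smallest pos >= 26 is 60 -> NC
Final route key 54: smallest pos >= 54 is 60 -> NC

Answer: NC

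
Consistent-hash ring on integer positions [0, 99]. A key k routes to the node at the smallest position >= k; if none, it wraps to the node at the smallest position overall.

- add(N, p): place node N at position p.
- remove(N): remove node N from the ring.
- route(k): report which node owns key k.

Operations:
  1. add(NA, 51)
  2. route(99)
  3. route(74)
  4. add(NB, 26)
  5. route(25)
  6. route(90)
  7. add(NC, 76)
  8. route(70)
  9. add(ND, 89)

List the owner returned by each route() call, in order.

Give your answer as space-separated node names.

Op 1: add NA@51 -> ring=[51:NA]
Op 2: route key 99: none >= 99, wrap to smallest pos 51 -> NA
Op 3: route key 74: none >= 74, wrap to smallest pos 51 -> NA
Op 4: add NB@26 -> ring=[26:NB,51:NA]
Op 5: route key 25: smallest pos >= 25 is 26 -> NB
Op 6: route key 90: none >= 90, wrap to smallest pos 26 -> NB
Op 7: add NC@76 -> ring=[26:NB,51:NA,76:NC]
Op 8: route key 70: smallest pos >= 70 is 76 -> NC
Op 9: add ND@89 -> ring=[26:NB,51:NA,76:NC,89:ND]

Answer: NA NA NB NB NC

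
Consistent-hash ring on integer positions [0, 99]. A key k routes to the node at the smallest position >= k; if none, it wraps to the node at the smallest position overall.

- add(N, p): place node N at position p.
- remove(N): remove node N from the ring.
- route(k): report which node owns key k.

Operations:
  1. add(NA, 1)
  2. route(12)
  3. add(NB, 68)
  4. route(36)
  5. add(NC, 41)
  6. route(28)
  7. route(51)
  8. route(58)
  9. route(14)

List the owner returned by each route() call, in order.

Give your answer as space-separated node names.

Answer: NA NB NC NB NB NC

Derivation:
Op 1: add NA@1 -> ring=[1:NA]
Op 2: route key 12: none >= 12, wrap to smallest pos 1 -> NA
Op 3: add NB@68 -> ring=[1:NA,68:NB]
Op 4: route key 36: smallest pos >= 36 is 68 -> NB
Op 5: add NC@41 -> ring=[1:NA,41:NC,68:NB]
Op 6: route key 28: smallest pos >= 28 is 41 -> NC
Op 7: route key 51: smallest pos >= 51 is 68 -> NB
Op 8: route key 58: smallest pos >= 58 is 68 -> NB
Op 9: route key 14: smallest pos >= 14 is 41 -> NC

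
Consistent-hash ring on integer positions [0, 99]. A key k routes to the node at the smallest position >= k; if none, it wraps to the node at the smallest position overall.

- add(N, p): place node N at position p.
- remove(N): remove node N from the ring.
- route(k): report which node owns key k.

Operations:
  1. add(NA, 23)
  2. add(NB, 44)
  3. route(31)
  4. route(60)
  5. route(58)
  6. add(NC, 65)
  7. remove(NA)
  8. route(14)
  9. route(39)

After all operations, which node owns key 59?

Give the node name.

Answer: NC

Derivation:
Op 1: add NA@23 -> ring=[23:NA]
Op 2: add NB@44 -> ring=[23:NA,44:NB]
Op 3: route key 31: smallest pos >= 31 is 44 -> NB
Op 4: route key 60: none >= 60, wrap to smallest pos 23 -> NA
Op 5: route key 58: none >= 58, wrap to smallest pos 23 -> NA
Op 6: add NC@65 -> ring=[23:NA,44:NB,65:NC]
Op 7: remove NA -> ring=[44:NB,65:NC]
Op 8: route key 14: smallest pos >= 14 is 44 -> NB
Op 9: route key 39: smallest pos >= 39 is 44 -> NB
Final route key 59: smallest pos >= 59 is 65 -> NC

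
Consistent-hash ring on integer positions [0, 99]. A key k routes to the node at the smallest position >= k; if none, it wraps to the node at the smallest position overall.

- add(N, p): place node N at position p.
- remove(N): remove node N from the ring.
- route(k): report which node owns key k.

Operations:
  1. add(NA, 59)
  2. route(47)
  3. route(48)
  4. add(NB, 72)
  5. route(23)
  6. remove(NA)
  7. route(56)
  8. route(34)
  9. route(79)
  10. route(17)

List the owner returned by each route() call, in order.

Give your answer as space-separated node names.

Op 1: add NA@59 -> ring=[59:NA]
Op 2: route key 47: smallest pos >= 47 is 59 -> NA
Op 3: route key 48: smallest pos >= 48 is 59 -> NA
Op 4: add NB@72 -> ring=[59:NA,72:NB]
Op 5: route key 23: smallest pos >= 23 is 59 -> NA
Op 6: remove NA -> ring=[72:NB]
Op 7: route key 56: smallest pos >= 56 is 72 -> NB
Op 8: route key 34: smallest pos >= 34 is 72 -> NB
Op 9: route key 79: none >= 79, wrap to smallest pos 72 -> NB
Op 10: route key 17: smallest pos >= 17 is 72 -> NB

Answer: NA NA NA NB NB NB NB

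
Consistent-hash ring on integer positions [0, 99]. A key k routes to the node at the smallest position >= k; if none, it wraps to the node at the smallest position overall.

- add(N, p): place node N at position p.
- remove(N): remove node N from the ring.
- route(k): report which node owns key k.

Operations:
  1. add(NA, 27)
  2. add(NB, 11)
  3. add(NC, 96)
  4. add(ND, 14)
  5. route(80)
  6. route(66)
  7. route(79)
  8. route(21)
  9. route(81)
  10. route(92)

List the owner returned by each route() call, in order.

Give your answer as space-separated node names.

Op 1: add NA@27 -> ring=[27:NA]
Op 2: add NB@11 -> ring=[11:NB,27:NA]
Op 3: add NC@96 -> ring=[11:NB,27:NA,96:NC]
Op 4: add ND@14 -> ring=[11:NB,14:ND,27:NA,96:NC]
Op 5: route key 80: smallest pos >= 80 is 96 -> NC
Op 6: route key 66: smallest pos >= 66 is 96 -> NC
Op 7: route key 79: smallest pos >= 79 is 96 -> NC
Op 8: route key 21: smallest pos >= 21 is 27 -> NA
Op 9: route key 81: smallest pos >= 81 is 96 -> NC
Op 10: route key 92: smallest pos >= 92 is 96 -> NC

Answer: NC NC NC NA NC NC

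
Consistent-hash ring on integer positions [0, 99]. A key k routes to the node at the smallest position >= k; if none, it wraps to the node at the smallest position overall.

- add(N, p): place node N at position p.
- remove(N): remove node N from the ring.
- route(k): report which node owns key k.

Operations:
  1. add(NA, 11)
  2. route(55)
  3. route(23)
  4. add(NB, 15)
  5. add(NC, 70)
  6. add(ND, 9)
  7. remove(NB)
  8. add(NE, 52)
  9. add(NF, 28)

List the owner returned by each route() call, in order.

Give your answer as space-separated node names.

Answer: NA NA

Derivation:
Op 1: add NA@11 -> ring=[11:NA]
Op 2: route key 55: none >= 55, wrap to smallest pos 11 -> NA
Op 3: route key 23: none >= 23, wrap to smallest pos 11 -> NA
Op 4: add NB@15 -> ring=[11:NA,15:NB]
Op 5: add NC@70 -> ring=[11:NA,15:NB,70:NC]
Op 6: add ND@9 -> ring=[9:ND,11:NA,15:NB,70:NC]
Op 7: remove NB -> ring=[9:ND,11:NA,70:NC]
Op 8: add NE@52 -> ring=[9:ND,11:NA,52:NE,70:NC]
Op 9: add NF@28 -> ring=[9:ND,11:NA,28:NF,52:NE,70:NC]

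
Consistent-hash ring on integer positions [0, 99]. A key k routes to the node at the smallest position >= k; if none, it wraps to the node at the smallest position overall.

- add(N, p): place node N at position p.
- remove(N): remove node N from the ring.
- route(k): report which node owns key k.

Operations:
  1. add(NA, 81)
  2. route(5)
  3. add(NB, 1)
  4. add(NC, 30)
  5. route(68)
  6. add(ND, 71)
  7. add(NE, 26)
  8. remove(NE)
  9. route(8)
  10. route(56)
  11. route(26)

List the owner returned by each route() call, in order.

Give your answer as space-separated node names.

Answer: NA NA NC ND NC

Derivation:
Op 1: add NA@81 -> ring=[81:NA]
Op 2: route key 5: smallest pos >= 5 is 81 -> NA
Op 3: add NB@1 -> ring=[1:NB,81:NA]
Op 4: add NC@30 -> ring=[1:NB,30:NC,81:NA]
Op 5: route key 68: smallest pos >= 68 is 81 -> NA
Op 6: add ND@71 -> ring=[1:NB,30:NC,71:ND,81:NA]
Op 7: add NE@26 -> ring=[1:NB,26:NE,30:NC,71:ND,81:NA]
Op 8: remove NE -> ring=[1:NB,30:NC,71:ND,81:NA]
Op 9: route key 8: smallest pos >= 8 is 30 -> NC
Op 10: route key 56: smallest pos >= 56 is 71 -> ND
Op 11: route key 26: smallest pos >= 26 is 30 -> NC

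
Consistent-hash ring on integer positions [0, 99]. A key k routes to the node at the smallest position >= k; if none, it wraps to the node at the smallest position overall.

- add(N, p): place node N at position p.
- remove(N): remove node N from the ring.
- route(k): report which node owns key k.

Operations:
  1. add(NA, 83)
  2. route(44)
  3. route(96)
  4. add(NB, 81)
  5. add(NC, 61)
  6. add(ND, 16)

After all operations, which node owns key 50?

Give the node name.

Answer: NC

Derivation:
Op 1: add NA@83 -> ring=[83:NA]
Op 2: route key 44: smallest pos >= 44 is 83 -> NA
Op 3: route key 96: none >= 96, wrap to smallest pos 83 -> NA
Op 4: add NB@81 -> ring=[81:NB,83:NA]
Op 5: add NC@61 -> ring=[61:NC,81:NB,83:NA]
Op 6: add ND@16 -> ring=[16:ND,61:NC,81:NB,83:NA]
Final route key 50: smallest pos >= 50 is 61 -> NC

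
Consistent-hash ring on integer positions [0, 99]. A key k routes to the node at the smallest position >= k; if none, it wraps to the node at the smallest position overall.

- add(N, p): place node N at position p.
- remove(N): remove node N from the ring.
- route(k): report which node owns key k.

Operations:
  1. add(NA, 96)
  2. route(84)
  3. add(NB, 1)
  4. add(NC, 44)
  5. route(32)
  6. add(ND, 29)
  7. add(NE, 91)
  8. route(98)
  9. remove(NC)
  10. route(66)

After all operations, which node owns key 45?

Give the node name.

Answer: NE

Derivation:
Op 1: add NA@96 -> ring=[96:NA]
Op 2: route key 84: smallest pos >= 84 is 96 -> NA
Op 3: add NB@1 -> ring=[1:NB,96:NA]
Op 4: add NC@44 -> ring=[1:NB,44:NC,96:NA]
Op 5: route key 32: smallest pos >= 32 is 44 -> NC
Op 6: add ND@29 -> ring=[1:NB,29:ND,44:NC,96:NA]
Op 7: add NE@91 -> ring=[1:NB,29:ND,44:NC,91:NE,96:NA]
Op 8: route key 98: none >= 98, wrap to smallest pos 1 -> NB
Op 9: remove NC -> ring=[1:NB,29:ND,91:NE,96:NA]
Op 10: route key 66: smallest pos >= 66 is 91 -> NE
Final route key 45: smallest pos >= 45 is 91 -> NE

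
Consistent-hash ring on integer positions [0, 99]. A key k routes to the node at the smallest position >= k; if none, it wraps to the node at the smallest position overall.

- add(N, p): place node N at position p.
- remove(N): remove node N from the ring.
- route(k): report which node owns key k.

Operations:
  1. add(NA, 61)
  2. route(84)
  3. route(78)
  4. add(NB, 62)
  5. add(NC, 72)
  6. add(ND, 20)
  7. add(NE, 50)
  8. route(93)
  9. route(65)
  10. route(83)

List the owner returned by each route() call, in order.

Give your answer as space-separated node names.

Op 1: add NA@61 -> ring=[61:NA]
Op 2: route key 84: none >= 84, wrap to smallest pos 61 -> NA
Op 3: route key 78: none >= 78, wrap to smallest pos 61 -> NA
Op 4: add NB@62 -> ring=[61:NA,62:NB]
Op 5: add NC@72 -> ring=[61:NA,62:NB,72:NC]
Op 6: add ND@20 -> ring=[20:ND,61:NA,62:NB,72:NC]
Op 7: add NE@50 -> ring=[20:ND,50:NE,61:NA,62:NB,72:NC]
Op 8: route key 93: none >= 93, wrap to smallest pos 20 -> ND
Op 9: route key 65: smallest pos >= 65 is 72 -> NC
Op 10: route key 83: none >= 83, wrap to smallest pos 20 -> ND

Answer: NA NA ND NC ND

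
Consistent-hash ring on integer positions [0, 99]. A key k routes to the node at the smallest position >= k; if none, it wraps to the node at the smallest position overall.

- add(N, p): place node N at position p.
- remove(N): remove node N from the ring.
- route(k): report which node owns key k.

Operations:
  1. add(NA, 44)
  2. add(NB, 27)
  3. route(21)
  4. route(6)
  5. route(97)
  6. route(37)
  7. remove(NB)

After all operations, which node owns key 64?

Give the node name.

Answer: NA

Derivation:
Op 1: add NA@44 -> ring=[44:NA]
Op 2: add NB@27 -> ring=[27:NB,44:NA]
Op 3: route key 21: smallest pos >= 21 is 27 -> NB
Op 4: route key 6: smallest pos >= 6 is 27 -> NB
Op 5: route key 97: none >= 97, wrap to smallest pos 27 -> NB
Op 6: route key 37: smallest pos >= 37 is 44 -> NA
Op 7: remove NB -> ring=[44:NA]
Final route key 64: none >= 64, wrap to smallest pos 44 -> NA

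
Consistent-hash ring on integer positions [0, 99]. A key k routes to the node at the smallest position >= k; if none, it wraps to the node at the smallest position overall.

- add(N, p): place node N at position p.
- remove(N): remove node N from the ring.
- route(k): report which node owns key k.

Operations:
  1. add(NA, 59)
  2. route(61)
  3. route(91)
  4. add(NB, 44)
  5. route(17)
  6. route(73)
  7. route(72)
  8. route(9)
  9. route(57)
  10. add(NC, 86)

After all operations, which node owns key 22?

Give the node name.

Op 1: add NA@59 -> ring=[59:NA]
Op 2: route key 61: none >= 61, wrap to smallest pos 59 -> NA
Op 3: route key 91: none >= 91, wrap to smallest pos 59 -> NA
Op 4: add NB@44 -> ring=[44:NB,59:NA]
Op 5: route key 17: smallest pos >= 17 is 44 -> NB
Op 6: route key 73: none >= 73, wrap to smallest pos 44 -> NB
Op 7: route key 72: none >= 72, wrap to smallest pos 44 -> NB
Op 8: route key 9: smallest pos >= 9 is 44 -> NB
Op 9: route key 57: smallest pos >= 57 is 59 -> NA
Op 10: add NC@86 -> ring=[44:NB,59:NA,86:NC]
Final route key 22: smallest pos >= 22 is 44 -> NB

Answer: NB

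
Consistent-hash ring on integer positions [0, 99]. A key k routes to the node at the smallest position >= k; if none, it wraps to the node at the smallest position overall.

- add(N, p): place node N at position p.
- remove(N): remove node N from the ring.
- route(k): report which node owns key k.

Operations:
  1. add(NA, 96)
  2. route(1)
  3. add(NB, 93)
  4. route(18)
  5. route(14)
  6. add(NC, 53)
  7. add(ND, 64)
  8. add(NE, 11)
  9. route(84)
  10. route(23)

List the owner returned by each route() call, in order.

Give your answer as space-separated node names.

Op 1: add NA@96 -> ring=[96:NA]
Op 2: route key 1: smallest pos >= 1 is 96 -> NA
Op 3: add NB@93 -> ring=[93:NB,96:NA]
Op 4: route key 18: smallest pos >= 18 is 93 -> NB
Op 5: route key 14: smallest pos >= 14 is 93 -> NB
Op 6: add NC@53 -> ring=[53:NC,93:NB,96:NA]
Op 7: add ND@64 -> ring=[53:NC,64:ND,93:NB,96:NA]
Op 8: add NE@11 -> ring=[11:NE,53:NC,64:ND,93:NB,96:NA]
Op 9: route key 84: smallest pos >= 84 is 93 -> NB
Op 10: route key 23: smallest pos >= 23 is 53 -> NC

Answer: NA NB NB NB NC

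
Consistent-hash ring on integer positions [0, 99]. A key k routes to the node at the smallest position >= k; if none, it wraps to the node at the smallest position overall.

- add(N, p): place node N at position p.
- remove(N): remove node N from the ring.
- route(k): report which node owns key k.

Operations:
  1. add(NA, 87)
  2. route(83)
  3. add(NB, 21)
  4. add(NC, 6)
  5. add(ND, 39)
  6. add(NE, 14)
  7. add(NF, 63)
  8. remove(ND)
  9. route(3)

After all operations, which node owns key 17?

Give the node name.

Answer: NB

Derivation:
Op 1: add NA@87 -> ring=[87:NA]
Op 2: route key 83: smallest pos >= 83 is 87 -> NA
Op 3: add NB@21 -> ring=[21:NB,87:NA]
Op 4: add NC@6 -> ring=[6:NC,21:NB,87:NA]
Op 5: add ND@39 -> ring=[6:NC,21:NB,39:ND,87:NA]
Op 6: add NE@14 -> ring=[6:NC,14:NE,21:NB,39:ND,87:NA]
Op 7: add NF@63 -> ring=[6:NC,14:NE,21:NB,39:ND,63:NF,87:NA]
Op 8: remove ND -> ring=[6:NC,14:NE,21:NB,63:NF,87:NA]
Op 9: route key 3: smallest pos >= 3 is 6 -> NC
Final route key 17: smallest pos >= 17 is 21 -> NB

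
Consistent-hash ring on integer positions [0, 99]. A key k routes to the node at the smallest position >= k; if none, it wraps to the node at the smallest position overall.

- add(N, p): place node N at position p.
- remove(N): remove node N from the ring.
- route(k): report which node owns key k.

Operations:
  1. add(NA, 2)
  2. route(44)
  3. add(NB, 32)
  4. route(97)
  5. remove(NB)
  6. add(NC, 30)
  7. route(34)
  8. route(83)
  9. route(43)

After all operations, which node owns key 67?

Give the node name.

Op 1: add NA@2 -> ring=[2:NA]
Op 2: route key 44: none >= 44, wrap to smallest pos 2 -> NA
Op 3: add NB@32 -> ring=[2:NA,32:NB]
Op 4: route key 97: none >= 97, wrap to smallest pos 2 -> NA
Op 5: remove NB -> ring=[2:NA]
Op 6: add NC@30 -> ring=[2:NA,30:NC]
Op 7: route key 34: none >= 34, wrap to smallest pos 2 -> NA
Op 8: route key 83: none >= 83, wrap to smallest pos 2 -> NA
Op 9: route key 43: none >= 43, wrap to smallest pos 2 -> NA
Final route key 67: none >= 67, wrap to smallest pos 2 -> NA

Answer: NA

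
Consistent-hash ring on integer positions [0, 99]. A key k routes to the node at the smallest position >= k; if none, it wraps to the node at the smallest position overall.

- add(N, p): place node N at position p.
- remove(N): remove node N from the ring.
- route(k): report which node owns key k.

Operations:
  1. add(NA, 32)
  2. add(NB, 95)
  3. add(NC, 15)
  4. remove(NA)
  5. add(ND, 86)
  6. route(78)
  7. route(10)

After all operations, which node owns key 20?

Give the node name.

Answer: ND

Derivation:
Op 1: add NA@32 -> ring=[32:NA]
Op 2: add NB@95 -> ring=[32:NA,95:NB]
Op 3: add NC@15 -> ring=[15:NC,32:NA,95:NB]
Op 4: remove NA -> ring=[15:NC,95:NB]
Op 5: add ND@86 -> ring=[15:NC,86:ND,95:NB]
Op 6: route key 78: smallest pos >= 78 is 86 -> ND
Op 7: route key 10: smallest pos >= 10 is 15 -> NC
Final route key 20: smallest pos >= 20 is 86 -> ND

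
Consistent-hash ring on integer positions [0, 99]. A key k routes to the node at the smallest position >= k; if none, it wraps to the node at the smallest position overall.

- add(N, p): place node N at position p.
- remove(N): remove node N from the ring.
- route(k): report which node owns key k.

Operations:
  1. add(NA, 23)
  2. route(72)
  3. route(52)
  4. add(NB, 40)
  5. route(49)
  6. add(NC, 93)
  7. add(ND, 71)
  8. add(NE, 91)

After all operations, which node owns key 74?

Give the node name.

Answer: NE

Derivation:
Op 1: add NA@23 -> ring=[23:NA]
Op 2: route key 72: none >= 72, wrap to smallest pos 23 -> NA
Op 3: route key 52: none >= 52, wrap to smallest pos 23 -> NA
Op 4: add NB@40 -> ring=[23:NA,40:NB]
Op 5: route key 49: none >= 49, wrap to smallest pos 23 -> NA
Op 6: add NC@93 -> ring=[23:NA,40:NB,93:NC]
Op 7: add ND@71 -> ring=[23:NA,40:NB,71:ND,93:NC]
Op 8: add NE@91 -> ring=[23:NA,40:NB,71:ND,91:NE,93:NC]
Final route key 74: smallest pos >= 74 is 91 -> NE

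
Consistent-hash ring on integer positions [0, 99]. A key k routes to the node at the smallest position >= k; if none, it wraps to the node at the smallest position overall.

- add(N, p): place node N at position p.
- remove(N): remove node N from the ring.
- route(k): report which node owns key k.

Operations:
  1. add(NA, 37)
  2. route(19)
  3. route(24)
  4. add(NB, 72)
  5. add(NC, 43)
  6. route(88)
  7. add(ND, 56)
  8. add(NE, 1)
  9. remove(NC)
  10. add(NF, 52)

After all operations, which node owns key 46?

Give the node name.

Op 1: add NA@37 -> ring=[37:NA]
Op 2: route key 19: smallest pos >= 19 is 37 -> NA
Op 3: route key 24: smallest pos >= 24 is 37 -> NA
Op 4: add NB@72 -> ring=[37:NA,72:NB]
Op 5: add NC@43 -> ring=[37:NA,43:NC,72:NB]
Op 6: route key 88: none >= 88, wrap to smallest pos 37 -> NA
Op 7: add ND@56 -> ring=[37:NA,43:NC,56:ND,72:NB]
Op 8: add NE@1 -> ring=[1:NE,37:NA,43:NC,56:ND,72:NB]
Op 9: remove NC -> ring=[1:NE,37:NA,56:ND,72:NB]
Op 10: add NF@52 -> ring=[1:NE,37:NA,52:NF,56:ND,72:NB]
Final route key 46: smallest pos >= 46 is 52 -> NF

Answer: NF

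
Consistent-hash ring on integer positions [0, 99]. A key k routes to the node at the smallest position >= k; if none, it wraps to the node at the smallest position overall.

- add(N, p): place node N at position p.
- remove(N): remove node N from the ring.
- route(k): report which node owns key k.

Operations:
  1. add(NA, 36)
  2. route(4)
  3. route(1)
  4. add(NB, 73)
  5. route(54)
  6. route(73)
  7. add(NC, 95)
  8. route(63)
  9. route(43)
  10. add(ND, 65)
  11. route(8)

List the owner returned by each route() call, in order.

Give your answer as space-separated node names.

Answer: NA NA NB NB NB NB NA

Derivation:
Op 1: add NA@36 -> ring=[36:NA]
Op 2: route key 4: smallest pos >= 4 is 36 -> NA
Op 3: route key 1: smallest pos >= 1 is 36 -> NA
Op 4: add NB@73 -> ring=[36:NA,73:NB]
Op 5: route key 54: smallest pos >= 54 is 73 -> NB
Op 6: route key 73: smallest pos >= 73 is 73 -> NB
Op 7: add NC@95 -> ring=[36:NA,73:NB,95:NC]
Op 8: route key 63: smallest pos >= 63 is 73 -> NB
Op 9: route key 43: smallest pos >= 43 is 73 -> NB
Op 10: add ND@65 -> ring=[36:NA,65:ND,73:NB,95:NC]
Op 11: route key 8: smallest pos >= 8 is 36 -> NA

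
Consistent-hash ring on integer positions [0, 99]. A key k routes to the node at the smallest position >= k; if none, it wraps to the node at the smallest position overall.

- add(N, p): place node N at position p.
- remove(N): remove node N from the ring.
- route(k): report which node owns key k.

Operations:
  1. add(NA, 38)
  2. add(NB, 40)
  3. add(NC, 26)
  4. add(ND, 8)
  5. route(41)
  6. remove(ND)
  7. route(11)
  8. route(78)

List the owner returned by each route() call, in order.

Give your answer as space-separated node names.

Answer: ND NC NC

Derivation:
Op 1: add NA@38 -> ring=[38:NA]
Op 2: add NB@40 -> ring=[38:NA,40:NB]
Op 3: add NC@26 -> ring=[26:NC,38:NA,40:NB]
Op 4: add ND@8 -> ring=[8:ND,26:NC,38:NA,40:NB]
Op 5: route key 41: none >= 41, wrap to smallest pos 8 -> ND
Op 6: remove ND -> ring=[26:NC,38:NA,40:NB]
Op 7: route key 11: smallest pos >= 11 is 26 -> NC
Op 8: route key 78: none >= 78, wrap to smallest pos 26 -> NC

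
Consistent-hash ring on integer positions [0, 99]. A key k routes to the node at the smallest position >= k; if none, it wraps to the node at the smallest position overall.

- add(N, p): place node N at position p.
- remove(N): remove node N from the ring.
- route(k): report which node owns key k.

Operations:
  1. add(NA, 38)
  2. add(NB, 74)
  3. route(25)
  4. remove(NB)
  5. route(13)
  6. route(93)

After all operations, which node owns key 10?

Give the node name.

Answer: NA

Derivation:
Op 1: add NA@38 -> ring=[38:NA]
Op 2: add NB@74 -> ring=[38:NA,74:NB]
Op 3: route key 25: smallest pos >= 25 is 38 -> NA
Op 4: remove NB -> ring=[38:NA]
Op 5: route key 13: smallest pos >= 13 is 38 -> NA
Op 6: route key 93: none >= 93, wrap to smallest pos 38 -> NA
Final route key 10: smallest pos >= 10 is 38 -> NA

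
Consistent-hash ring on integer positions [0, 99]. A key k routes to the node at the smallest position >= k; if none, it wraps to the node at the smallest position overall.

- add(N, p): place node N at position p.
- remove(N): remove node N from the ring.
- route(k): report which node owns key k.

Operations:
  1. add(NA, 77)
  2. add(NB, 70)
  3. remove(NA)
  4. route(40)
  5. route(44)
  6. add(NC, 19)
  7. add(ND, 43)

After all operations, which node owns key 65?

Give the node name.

Answer: NB

Derivation:
Op 1: add NA@77 -> ring=[77:NA]
Op 2: add NB@70 -> ring=[70:NB,77:NA]
Op 3: remove NA -> ring=[70:NB]
Op 4: route key 40: smallest pos >= 40 is 70 -> NB
Op 5: route key 44: smallest pos >= 44 is 70 -> NB
Op 6: add NC@19 -> ring=[19:NC,70:NB]
Op 7: add ND@43 -> ring=[19:NC,43:ND,70:NB]
Final route key 65: smallest pos >= 65 is 70 -> NB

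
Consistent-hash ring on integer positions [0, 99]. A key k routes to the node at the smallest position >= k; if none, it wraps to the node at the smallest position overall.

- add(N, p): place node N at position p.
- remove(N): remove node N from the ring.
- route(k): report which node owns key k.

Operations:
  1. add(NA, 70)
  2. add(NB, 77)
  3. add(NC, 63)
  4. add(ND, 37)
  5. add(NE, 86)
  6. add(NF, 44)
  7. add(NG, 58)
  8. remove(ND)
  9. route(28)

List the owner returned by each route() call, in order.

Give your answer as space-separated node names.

Answer: NF

Derivation:
Op 1: add NA@70 -> ring=[70:NA]
Op 2: add NB@77 -> ring=[70:NA,77:NB]
Op 3: add NC@63 -> ring=[63:NC,70:NA,77:NB]
Op 4: add ND@37 -> ring=[37:ND,63:NC,70:NA,77:NB]
Op 5: add NE@86 -> ring=[37:ND,63:NC,70:NA,77:NB,86:NE]
Op 6: add NF@44 -> ring=[37:ND,44:NF,63:NC,70:NA,77:NB,86:NE]
Op 7: add NG@58 -> ring=[37:ND,44:NF,58:NG,63:NC,70:NA,77:NB,86:NE]
Op 8: remove ND -> ring=[44:NF,58:NG,63:NC,70:NA,77:NB,86:NE]
Op 9: route key 28: smallest pos >= 28 is 44 -> NF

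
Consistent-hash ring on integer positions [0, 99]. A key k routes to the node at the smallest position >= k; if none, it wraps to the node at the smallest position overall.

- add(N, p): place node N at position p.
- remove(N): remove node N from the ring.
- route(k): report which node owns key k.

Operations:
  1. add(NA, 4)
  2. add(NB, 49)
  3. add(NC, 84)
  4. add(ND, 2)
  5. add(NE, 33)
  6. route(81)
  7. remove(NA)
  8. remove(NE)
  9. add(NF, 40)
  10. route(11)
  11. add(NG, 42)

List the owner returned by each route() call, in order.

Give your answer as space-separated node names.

Op 1: add NA@4 -> ring=[4:NA]
Op 2: add NB@49 -> ring=[4:NA,49:NB]
Op 3: add NC@84 -> ring=[4:NA,49:NB,84:NC]
Op 4: add ND@2 -> ring=[2:ND,4:NA,49:NB,84:NC]
Op 5: add NE@33 -> ring=[2:ND,4:NA,33:NE,49:NB,84:NC]
Op 6: route key 81: smallest pos >= 81 is 84 -> NC
Op 7: remove NA -> ring=[2:ND,33:NE,49:NB,84:NC]
Op 8: remove NE -> ring=[2:ND,49:NB,84:NC]
Op 9: add NF@40 -> ring=[2:ND,40:NF,49:NB,84:NC]
Op 10: route key 11: smallest pos >= 11 is 40 -> NF
Op 11: add NG@42 -> ring=[2:ND,40:NF,42:NG,49:NB,84:NC]

Answer: NC NF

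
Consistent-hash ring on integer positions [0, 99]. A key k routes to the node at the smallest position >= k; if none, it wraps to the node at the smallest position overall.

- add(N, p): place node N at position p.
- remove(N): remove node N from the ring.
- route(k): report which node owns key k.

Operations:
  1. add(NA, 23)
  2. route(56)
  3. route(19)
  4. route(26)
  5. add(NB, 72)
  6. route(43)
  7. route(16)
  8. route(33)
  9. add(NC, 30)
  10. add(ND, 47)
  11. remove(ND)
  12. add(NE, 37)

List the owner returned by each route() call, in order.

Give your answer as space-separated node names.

Op 1: add NA@23 -> ring=[23:NA]
Op 2: route key 56: none >= 56, wrap to smallest pos 23 -> NA
Op 3: route key 19: smallest pos >= 19 is 23 -> NA
Op 4: route key 26: none >= 26, wrap to smallest pos 23 -> NA
Op 5: add NB@72 -> ring=[23:NA,72:NB]
Op 6: route key 43: smallest pos >= 43 is 72 -> NB
Op 7: route key 16: smallest pos >= 16 is 23 -> NA
Op 8: route key 33: smallest pos >= 33 is 72 -> NB
Op 9: add NC@30 -> ring=[23:NA,30:NC,72:NB]
Op 10: add ND@47 -> ring=[23:NA,30:NC,47:ND,72:NB]
Op 11: remove ND -> ring=[23:NA,30:NC,72:NB]
Op 12: add NE@37 -> ring=[23:NA,30:NC,37:NE,72:NB]

Answer: NA NA NA NB NA NB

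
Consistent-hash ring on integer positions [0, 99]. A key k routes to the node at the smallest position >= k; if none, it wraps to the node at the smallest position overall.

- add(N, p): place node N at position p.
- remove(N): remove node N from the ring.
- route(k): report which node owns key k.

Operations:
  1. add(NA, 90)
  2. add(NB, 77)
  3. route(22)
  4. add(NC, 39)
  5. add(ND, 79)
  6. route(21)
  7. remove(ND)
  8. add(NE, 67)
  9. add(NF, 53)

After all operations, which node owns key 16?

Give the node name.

Answer: NC

Derivation:
Op 1: add NA@90 -> ring=[90:NA]
Op 2: add NB@77 -> ring=[77:NB,90:NA]
Op 3: route key 22: smallest pos >= 22 is 77 -> NB
Op 4: add NC@39 -> ring=[39:NC,77:NB,90:NA]
Op 5: add ND@79 -> ring=[39:NC,77:NB,79:ND,90:NA]
Op 6: route key 21: smallest pos >= 21 is 39 -> NC
Op 7: remove ND -> ring=[39:NC,77:NB,90:NA]
Op 8: add NE@67 -> ring=[39:NC,67:NE,77:NB,90:NA]
Op 9: add NF@53 -> ring=[39:NC,53:NF,67:NE,77:NB,90:NA]
Final route key 16: smallest pos >= 16 is 39 -> NC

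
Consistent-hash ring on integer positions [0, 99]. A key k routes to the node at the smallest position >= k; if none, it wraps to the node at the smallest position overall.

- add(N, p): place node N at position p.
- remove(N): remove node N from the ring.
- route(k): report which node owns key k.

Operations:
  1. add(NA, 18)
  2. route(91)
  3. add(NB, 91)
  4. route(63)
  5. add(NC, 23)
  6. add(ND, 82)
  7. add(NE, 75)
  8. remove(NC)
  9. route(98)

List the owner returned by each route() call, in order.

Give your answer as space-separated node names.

Op 1: add NA@18 -> ring=[18:NA]
Op 2: route key 91: none >= 91, wrap to smallest pos 18 -> NA
Op 3: add NB@91 -> ring=[18:NA,91:NB]
Op 4: route key 63: smallest pos >= 63 is 91 -> NB
Op 5: add NC@23 -> ring=[18:NA,23:NC,91:NB]
Op 6: add ND@82 -> ring=[18:NA,23:NC,82:ND,91:NB]
Op 7: add NE@75 -> ring=[18:NA,23:NC,75:NE,82:ND,91:NB]
Op 8: remove NC -> ring=[18:NA,75:NE,82:ND,91:NB]
Op 9: route key 98: none >= 98, wrap to smallest pos 18 -> NA

Answer: NA NB NA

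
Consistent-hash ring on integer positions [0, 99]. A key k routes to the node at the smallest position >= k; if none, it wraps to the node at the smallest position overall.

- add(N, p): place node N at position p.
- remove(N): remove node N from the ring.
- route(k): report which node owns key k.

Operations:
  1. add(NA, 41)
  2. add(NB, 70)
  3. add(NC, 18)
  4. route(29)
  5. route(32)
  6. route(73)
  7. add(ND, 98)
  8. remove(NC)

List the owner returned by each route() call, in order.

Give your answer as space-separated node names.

Answer: NA NA NC

Derivation:
Op 1: add NA@41 -> ring=[41:NA]
Op 2: add NB@70 -> ring=[41:NA,70:NB]
Op 3: add NC@18 -> ring=[18:NC,41:NA,70:NB]
Op 4: route key 29: smallest pos >= 29 is 41 -> NA
Op 5: route key 32: smallest pos >= 32 is 41 -> NA
Op 6: route key 73: none >= 73, wrap to smallest pos 18 -> NC
Op 7: add ND@98 -> ring=[18:NC,41:NA,70:NB,98:ND]
Op 8: remove NC -> ring=[41:NA,70:NB,98:ND]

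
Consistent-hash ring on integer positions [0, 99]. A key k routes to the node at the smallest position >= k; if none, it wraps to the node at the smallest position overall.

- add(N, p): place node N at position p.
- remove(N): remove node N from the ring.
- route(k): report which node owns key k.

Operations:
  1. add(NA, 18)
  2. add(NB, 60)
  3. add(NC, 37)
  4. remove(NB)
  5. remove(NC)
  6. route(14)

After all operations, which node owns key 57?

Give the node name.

Op 1: add NA@18 -> ring=[18:NA]
Op 2: add NB@60 -> ring=[18:NA,60:NB]
Op 3: add NC@37 -> ring=[18:NA,37:NC,60:NB]
Op 4: remove NB -> ring=[18:NA,37:NC]
Op 5: remove NC -> ring=[18:NA]
Op 6: route key 14: smallest pos >= 14 is 18 -> NA
Final route key 57: none >= 57, wrap to smallest pos 18 -> NA

Answer: NA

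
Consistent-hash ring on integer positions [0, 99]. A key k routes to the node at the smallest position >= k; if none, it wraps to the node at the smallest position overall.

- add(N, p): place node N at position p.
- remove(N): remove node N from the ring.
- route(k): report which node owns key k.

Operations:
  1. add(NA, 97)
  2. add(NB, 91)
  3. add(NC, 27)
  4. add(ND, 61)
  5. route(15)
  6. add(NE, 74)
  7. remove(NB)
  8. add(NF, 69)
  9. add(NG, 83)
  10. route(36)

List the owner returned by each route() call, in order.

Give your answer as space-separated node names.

Op 1: add NA@97 -> ring=[97:NA]
Op 2: add NB@91 -> ring=[91:NB,97:NA]
Op 3: add NC@27 -> ring=[27:NC,91:NB,97:NA]
Op 4: add ND@61 -> ring=[27:NC,61:ND,91:NB,97:NA]
Op 5: route key 15: smallest pos >= 15 is 27 -> NC
Op 6: add NE@74 -> ring=[27:NC,61:ND,74:NE,91:NB,97:NA]
Op 7: remove NB -> ring=[27:NC,61:ND,74:NE,97:NA]
Op 8: add NF@69 -> ring=[27:NC,61:ND,69:NF,74:NE,97:NA]
Op 9: add NG@83 -> ring=[27:NC,61:ND,69:NF,74:NE,83:NG,97:NA]
Op 10: route key 36: smallest pos >= 36 is 61 -> ND

Answer: NC ND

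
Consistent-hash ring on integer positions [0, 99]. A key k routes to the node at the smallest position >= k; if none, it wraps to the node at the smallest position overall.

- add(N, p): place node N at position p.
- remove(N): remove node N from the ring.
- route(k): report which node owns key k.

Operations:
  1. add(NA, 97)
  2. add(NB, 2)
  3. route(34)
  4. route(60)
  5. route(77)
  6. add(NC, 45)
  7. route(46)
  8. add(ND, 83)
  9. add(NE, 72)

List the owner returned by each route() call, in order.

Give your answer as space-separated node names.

Answer: NA NA NA NA

Derivation:
Op 1: add NA@97 -> ring=[97:NA]
Op 2: add NB@2 -> ring=[2:NB,97:NA]
Op 3: route key 34: smallest pos >= 34 is 97 -> NA
Op 4: route key 60: smallest pos >= 60 is 97 -> NA
Op 5: route key 77: smallest pos >= 77 is 97 -> NA
Op 6: add NC@45 -> ring=[2:NB,45:NC,97:NA]
Op 7: route key 46: smallest pos >= 46 is 97 -> NA
Op 8: add ND@83 -> ring=[2:NB,45:NC,83:ND,97:NA]
Op 9: add NE@72 -> ring=[2:NB,45:NC,72:NE,83:ND,97:NA]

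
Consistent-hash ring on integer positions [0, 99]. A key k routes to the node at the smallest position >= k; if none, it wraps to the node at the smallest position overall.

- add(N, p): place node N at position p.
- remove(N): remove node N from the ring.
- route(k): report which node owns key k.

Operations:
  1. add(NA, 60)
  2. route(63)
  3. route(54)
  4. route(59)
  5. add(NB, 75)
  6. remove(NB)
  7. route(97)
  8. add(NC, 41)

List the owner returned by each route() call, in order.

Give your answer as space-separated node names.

Answer: NA NA NA NA

Derivation:
Op 1: add NA@60 -> ring=[60:NA]
Op 2: route key 63: none >= 63, wrap to smallest pos 60 -> NA
Op 3: route key 54: smallest pos >= 54 is 60 -> NA
Op 4: route key 59: smallest pos >= 59 is 60 -> NA
Op 5: add NB@75 -> ring=[60:NA,75:NB]
Op 6: remove NB -> ring=[60:NA]
Op 7: route key 97: none >= 97, wrap to smallest pos 60 -> NA
Op 8: add NC@41 -> ring=[41:NC,60:NA]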